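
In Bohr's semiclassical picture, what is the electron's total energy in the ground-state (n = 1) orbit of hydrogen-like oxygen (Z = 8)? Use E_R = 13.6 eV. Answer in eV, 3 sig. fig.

-870 eV

E_n = −E_R·Z²/n² = −13.6 × 8²/1² = -870 eV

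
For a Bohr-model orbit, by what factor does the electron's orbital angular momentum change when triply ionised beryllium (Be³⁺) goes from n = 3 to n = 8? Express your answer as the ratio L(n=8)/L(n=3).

L = nℏ depends only on n, so L ∝ n.
L(n=8)/L(n=3) = (8/3)^1 = 8/3

8/3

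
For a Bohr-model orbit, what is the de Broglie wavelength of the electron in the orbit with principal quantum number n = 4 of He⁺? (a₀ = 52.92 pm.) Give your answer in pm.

665.0 pm

The Bohr quantisation condition is nλ = 2πr_n.
r_n = n²a₀/Z = 423.4 pm
λ = 2πr_n/n = 2π·423.4/4 = 665.0 pm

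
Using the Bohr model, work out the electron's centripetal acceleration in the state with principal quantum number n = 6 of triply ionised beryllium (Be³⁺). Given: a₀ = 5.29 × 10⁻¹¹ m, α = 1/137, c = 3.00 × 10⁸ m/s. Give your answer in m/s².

r = n²a₀/Z = 4.76 × 10⁻¹⁰ m, v = Zαc/n = 1.46 × 10⁶ m/s
a = v²/r = (1.46 × 10⁶)² / 4.76 × 10⁻¹⁰ = 4.48 × 10²¹ m/s²

4.48 × 10²¹ m/s²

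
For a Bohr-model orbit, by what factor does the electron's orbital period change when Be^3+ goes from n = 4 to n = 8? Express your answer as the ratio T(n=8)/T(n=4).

8

T ∝ Z^-2 · n^3; with Z fixed, T ∝ n^3.
T(n=8)/T(n=4) = (8/4)^3 = 8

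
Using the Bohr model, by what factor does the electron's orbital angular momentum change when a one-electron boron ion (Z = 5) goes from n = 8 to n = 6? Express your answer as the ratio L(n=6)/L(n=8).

L = nℏ depends only on n, so L ∝ n.
L(n=6)/L(n=8) = (6/8)^1 = 3/4

3/4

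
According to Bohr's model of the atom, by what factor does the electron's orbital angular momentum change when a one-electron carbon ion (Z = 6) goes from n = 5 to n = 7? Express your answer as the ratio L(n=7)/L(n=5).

L = nℏ depends only on n, so L ∝ n.
L(n=7)/L(n=5) = (7/5)^1 = 7/5

7/5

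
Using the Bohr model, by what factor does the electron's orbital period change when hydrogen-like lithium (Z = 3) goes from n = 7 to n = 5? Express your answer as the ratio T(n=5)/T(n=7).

T ∝ Z^-2 · n^3; with Z fixed, T ∝ n^3.
T(n=5)/T(n=7) = (5/7)^3 = 125/343

125/343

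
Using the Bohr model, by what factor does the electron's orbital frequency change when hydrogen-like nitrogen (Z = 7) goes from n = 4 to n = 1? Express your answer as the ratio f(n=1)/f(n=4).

f ∝ Z^2 · n^-3; with Z fixed, f ∝ n^-3.
f(n=1)/f(n=4) = (1/4)^-3 = 64

64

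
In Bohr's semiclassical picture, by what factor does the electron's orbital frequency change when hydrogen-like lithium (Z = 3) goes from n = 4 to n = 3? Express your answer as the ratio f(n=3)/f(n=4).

64/27

f ∝ Z^2 · n^-3; with Z fixed, f ∝ n^-3.
f(n=3)/f(n=4) = (3/4)^-3 = 64/27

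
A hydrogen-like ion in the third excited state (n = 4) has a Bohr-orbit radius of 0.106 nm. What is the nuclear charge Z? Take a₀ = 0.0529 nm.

r_n = n²a₀/Z ⇒ Z = n²a₀/r = 4² × 0.0529 / 0.106 ≈ 7.98
Z = 8

8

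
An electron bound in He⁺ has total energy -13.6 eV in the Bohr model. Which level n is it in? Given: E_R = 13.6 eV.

E_n = −E_R Z²/n² ⇒ n² = E_R Z²/(−E_n) = 13.6 × 2² / 13.6 ≈ 4.00
n = 2

2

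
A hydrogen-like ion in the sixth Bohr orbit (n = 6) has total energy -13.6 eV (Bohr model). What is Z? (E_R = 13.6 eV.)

6

E_n = −E_R Z²/n² ⇒ Z² = −E_n n²/E_R = 13.6 × 6² / 13.6 ≈ 36.00
Z = 6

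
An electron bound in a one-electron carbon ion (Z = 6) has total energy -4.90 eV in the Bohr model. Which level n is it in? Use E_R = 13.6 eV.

10

E_n = −E_R Z²/n² ⇒ n² = E_R Z²/(−E_n) = 13.6 × 6² / 4.90 ≈ 99.92
n = 10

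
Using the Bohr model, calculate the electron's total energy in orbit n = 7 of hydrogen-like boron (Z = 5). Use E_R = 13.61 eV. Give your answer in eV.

-6.944 eV

E_n = −E_R·Z²/n² = −13.61 × 5²/7² = -6.944 eV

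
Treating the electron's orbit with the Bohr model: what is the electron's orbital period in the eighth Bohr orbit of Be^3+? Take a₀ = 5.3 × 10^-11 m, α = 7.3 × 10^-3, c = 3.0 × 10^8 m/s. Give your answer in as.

4900 as

r = n²a₀/Z = 8²·5.3 × 10^-11/4 = 8.5 × 10^-10 m
v = Zαc/n = 4·0.0073·3.0 × 10^8/8 = 1.1 × 10^6 m/s
T = 2πr/v = 4.9 × 10^-15 s = 4900 as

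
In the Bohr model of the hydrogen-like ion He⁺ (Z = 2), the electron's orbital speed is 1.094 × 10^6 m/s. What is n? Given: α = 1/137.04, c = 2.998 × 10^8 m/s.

4

v_n = Zαc/n ⇒ n = Zαc/v = 2 × 0.007297 × 2.998 × 10^8 / 1.094 × 10^6 ≈ 4.00
n = 4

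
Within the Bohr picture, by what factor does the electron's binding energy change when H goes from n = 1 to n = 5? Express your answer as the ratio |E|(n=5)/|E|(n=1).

1/25

|E| ∝ Z^2 · n^-2; with Z fixed, |E| ∝ n^-2.
|E|(n=5)/|E|(n=1) = (5/1)^-2 = 1/25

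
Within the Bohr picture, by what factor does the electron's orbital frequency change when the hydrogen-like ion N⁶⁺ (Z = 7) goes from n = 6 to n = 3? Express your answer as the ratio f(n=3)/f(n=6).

f ∝ Z^2 · n^-3; with Z fixed, f ∝ n^-3.
f(n=3)/f(n=6) = (3/6)^-3 = 8

8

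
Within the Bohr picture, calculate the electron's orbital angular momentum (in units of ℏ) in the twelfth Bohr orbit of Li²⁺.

12

L_n = nℏ, so L/ℏ = n = 12.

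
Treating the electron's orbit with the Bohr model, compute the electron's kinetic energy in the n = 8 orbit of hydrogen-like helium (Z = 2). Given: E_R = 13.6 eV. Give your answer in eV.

For a Coulomb orbit the virial theorem gives K = −E_n.
E_n = −E_R·Z²/n², so K = E_R·Z²/n² = 13.6 × 2²/8² = 0.850 eV

0.850 eV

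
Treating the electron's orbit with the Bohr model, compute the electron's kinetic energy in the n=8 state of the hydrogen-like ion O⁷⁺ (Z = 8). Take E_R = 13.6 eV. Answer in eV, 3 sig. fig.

For a Coulomb orbit the virial theorem gives K = −E_n.
E_n = −E_R·Z²/n², so K = E_R·Z²/n² = 13.6 × 8²/8² = 13.6 eV

13.6 eV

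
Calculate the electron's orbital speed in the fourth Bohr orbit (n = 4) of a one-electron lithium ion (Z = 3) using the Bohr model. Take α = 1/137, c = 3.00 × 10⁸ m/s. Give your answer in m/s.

v_n = Zαc/n = 3 × 0.00730 × 3.00 × 10⁸ / 4
    = 1.64 × 10⁶ m/s

1.64 × 10⁶ m/s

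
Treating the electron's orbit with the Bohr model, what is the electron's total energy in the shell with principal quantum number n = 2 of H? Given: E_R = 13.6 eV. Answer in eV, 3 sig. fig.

E_n = −E_R·Z²/n² = −13.6 × 1²/2² = -3.40 eV

-3.40 eV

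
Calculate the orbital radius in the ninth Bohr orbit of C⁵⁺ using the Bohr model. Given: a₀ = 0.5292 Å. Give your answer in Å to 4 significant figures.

r_n = n²a₀/Z = 9² × 0.5292 / 6
    = 81 × 0.5292 / 6 = 7.144 Å

7.144 Å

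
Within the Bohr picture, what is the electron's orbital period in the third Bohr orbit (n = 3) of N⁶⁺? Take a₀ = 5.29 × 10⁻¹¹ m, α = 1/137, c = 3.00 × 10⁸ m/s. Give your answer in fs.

r = n²a₀/Z = 3²·5.29 × 10⁻¹¹/7 = 6.80 × 10⁻¹¹ m
v = Zαc/n = 7·0.00730·3.00 × 10⁸/3 = 5.11 × 10⁶ m/s
T = 2πr/v = 8.36 × 10⁻¹⁷ s = 0.0836 fs

0.0836 fs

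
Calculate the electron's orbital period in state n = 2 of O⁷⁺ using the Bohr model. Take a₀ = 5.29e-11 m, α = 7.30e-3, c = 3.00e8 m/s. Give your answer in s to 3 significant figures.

1.90e-17 s

r = n²a₀/Z = 2²·5.29e-11/8 = 2.65e-11 m
v = Zαc/n = 8·0.00730·3.00e8/2 = 8.76e6 m/s
T = 2πr/v = 1.90e-17 s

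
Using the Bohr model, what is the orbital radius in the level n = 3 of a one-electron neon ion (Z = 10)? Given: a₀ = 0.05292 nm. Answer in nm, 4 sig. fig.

0.04763 nm

r_n = n²a₀/Z = 3² × 0.05292 / 10
    = 9 × 0.05292 / 10 = 0.04763 nm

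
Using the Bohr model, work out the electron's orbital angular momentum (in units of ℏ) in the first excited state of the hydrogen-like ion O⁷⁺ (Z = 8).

2

L_n = nℏ, so L/ℏ = n = 2.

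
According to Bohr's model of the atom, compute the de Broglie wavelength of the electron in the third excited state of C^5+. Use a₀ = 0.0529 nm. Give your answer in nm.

The Bohr quantisation condition is nλ = 2πr_n.
r_n = n²a₀/Z = 0.141 nm
λ = 2πr_n/n = 2π·0.141/4 = 0.222 nm

0.222 nm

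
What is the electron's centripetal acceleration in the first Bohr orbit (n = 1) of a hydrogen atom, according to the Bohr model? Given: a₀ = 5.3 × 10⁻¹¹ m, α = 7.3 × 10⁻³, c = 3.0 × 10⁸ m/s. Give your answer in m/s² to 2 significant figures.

9.0 × 10²² m/s²

r = n²a₀/Z = 5.3 × 10⁻¹¹ m, v = Zαc/n = 2.2 × 10⁶ m/s
a = v²/r = (2.2 × 10⁶)² / 5.3 × 10⁻¹¹ = 9.0 × 10²² m/s²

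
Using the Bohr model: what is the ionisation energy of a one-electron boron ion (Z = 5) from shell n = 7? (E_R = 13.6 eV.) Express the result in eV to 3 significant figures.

E_n = −E_R·Z²/n² = −13.6 × 5²/7² eV = -6.94 eV
Ionisation energy = −E_n = 6.94 eV

6.94 eV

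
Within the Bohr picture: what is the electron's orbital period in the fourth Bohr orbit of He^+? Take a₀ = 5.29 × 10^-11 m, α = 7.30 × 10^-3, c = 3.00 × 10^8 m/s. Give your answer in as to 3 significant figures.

r = n²a₀/Z = 4²·5.29 × 10^-11/2 = 4.23 × 10^-10 m
v = Zαc/n = 2·0.00730·3.00 × 10^8/4 = 1.09 × 10^6 m/s
T = 2πr/v = 2.43 × 10^-15 s = 2430 as

2430 as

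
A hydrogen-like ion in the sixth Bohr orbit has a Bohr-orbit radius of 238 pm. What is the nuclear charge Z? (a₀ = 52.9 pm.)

r_n = n²a₀/Z ⇒ Z = n²a₀/r = 6² × 52.9 / 238 ≈ 8.00
Z = 8

8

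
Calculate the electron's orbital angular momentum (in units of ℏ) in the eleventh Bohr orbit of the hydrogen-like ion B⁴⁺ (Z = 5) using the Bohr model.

L_n = nℏ, so L/ℏ = n = 11.

11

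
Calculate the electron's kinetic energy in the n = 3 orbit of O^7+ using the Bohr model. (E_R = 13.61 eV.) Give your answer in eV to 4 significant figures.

For a Coulomb orbit the virial theorem gives K = −E_n.
E_n = −E_R·Z²/n², so K = E_R·Z²/n² = 13.61 × 8²/3² = 96.78 eV

96.78 eV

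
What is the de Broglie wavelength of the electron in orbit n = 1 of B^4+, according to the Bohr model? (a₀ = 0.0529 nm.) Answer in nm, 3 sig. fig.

0.0665 nm

The Bohr quantisation condition is nλ = 2πr_n.
r_n = n²a₀/Z = 0.0106 nm
λ = 2πr_n/n = 2π·0.0106/1 = 0.0665 nm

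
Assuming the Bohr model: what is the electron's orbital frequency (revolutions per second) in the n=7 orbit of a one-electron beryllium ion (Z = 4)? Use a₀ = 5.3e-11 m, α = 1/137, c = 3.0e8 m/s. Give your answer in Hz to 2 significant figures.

3.1e14 Hz

r = n²a₀/Z = 6.5e-10 m, v = Zαc/n = 1.3e6 m/s
f = v/(2πr) = 3.1e14 Hz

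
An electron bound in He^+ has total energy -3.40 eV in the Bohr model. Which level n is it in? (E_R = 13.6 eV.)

E_n = −E_R Z²/n² ⇒ n² = E_R Z²/(−E_n) = 13.6 × 2² / 3.40 ≈ 16.00
n = 4

4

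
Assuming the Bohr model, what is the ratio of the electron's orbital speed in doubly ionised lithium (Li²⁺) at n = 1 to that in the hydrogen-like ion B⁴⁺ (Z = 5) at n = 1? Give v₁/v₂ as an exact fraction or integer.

v ∝ Z^1 · n^-1
v₁/v₂ = (3/5)^1 · (1/1)^-1 = 3/5

3/5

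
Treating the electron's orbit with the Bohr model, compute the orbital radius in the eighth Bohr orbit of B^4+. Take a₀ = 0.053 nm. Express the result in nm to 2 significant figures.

r_n = n²a₀/Z = 8² × 0.053 / 5
    = 64 × 0.053 / 5 = 0.68 nm

0.68 nm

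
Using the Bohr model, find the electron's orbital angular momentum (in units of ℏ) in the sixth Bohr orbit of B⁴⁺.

L_n = nℏ, so L/ℏ = n = 6.

6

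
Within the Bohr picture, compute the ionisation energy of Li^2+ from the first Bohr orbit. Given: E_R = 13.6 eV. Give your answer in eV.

122 eV

E_n = −E_R·Z²/n² = −13.6 × 3²/1² eV = -122 eV
Ionisation energy = −E_n = 122 eV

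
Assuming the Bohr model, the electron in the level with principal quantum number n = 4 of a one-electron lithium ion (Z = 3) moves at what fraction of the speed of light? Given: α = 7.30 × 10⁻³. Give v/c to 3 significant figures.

v_n = Zαc/n, so v/c = Zα/n = 3 × 0.00730 / 4 = 0.00547

0.00547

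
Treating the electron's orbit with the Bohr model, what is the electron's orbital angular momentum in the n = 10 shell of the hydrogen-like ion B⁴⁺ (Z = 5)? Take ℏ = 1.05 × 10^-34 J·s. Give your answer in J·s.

1.05 × 10^-33 J·s

L_n = nℏ = 10 × 1.05 × 10^-34 = 1.05 × 10^-33 J·s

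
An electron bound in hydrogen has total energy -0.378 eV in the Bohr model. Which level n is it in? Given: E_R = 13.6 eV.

6

E_n = −E_R Z²/n² ⇒ n² = E_R Z²/(−E_n) = 13.6 × 1² / 0.378 ≈ 35.98
n = 6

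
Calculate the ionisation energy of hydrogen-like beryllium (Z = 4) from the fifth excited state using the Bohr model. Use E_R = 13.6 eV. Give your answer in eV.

6.04 eV

E_n = −E_R·Z²/n² = −13.6 × 4²/6² eV = -6.04 eV
Ionisation energy = −E_n = 6.04 eV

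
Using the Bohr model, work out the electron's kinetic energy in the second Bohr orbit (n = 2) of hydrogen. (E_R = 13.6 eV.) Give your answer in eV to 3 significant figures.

For a Coulomb orbit the virial theorem gives K = −E_n.
E_n = −E_R·Z²/n², so K = E_R·Z²/n² = 13.6 × 1²/2² = 3.40 eV

3.40 eV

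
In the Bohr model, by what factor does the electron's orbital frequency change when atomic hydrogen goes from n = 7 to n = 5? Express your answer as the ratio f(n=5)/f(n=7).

343/125

f ∝ Z^2 · n^-3; with Z fixed, f ∝ n^-3.
f(n=5)/f(n=7) = (5/7)^-3 = 343/125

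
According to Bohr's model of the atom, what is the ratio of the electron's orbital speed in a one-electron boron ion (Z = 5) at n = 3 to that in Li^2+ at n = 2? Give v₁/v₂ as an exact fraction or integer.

v ∝ Z^1 · n^-1
v₁/v₂ = (5/3)^1 · (3/2)^-1 = 10/9

10/9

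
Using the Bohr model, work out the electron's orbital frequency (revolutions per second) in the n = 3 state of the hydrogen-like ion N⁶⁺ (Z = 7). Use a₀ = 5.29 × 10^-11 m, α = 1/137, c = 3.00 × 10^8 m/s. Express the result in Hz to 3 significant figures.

r = n²a₀/Z = 6.80 × 10^-11 m, v = Zαc/n = 5.11 × 10^6 m/s
f = v/(2πr) = 1.20 × 10^16 Hz

1.20 × 10^16 Hz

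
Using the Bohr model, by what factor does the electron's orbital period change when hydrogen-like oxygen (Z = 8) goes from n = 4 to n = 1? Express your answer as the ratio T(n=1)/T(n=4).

T ∝ Z^-2 · n^3; with Z fixed, T ∝ n^3.
T(n=1)/T(n=4) = (1/4)^3 = 1/64

1/64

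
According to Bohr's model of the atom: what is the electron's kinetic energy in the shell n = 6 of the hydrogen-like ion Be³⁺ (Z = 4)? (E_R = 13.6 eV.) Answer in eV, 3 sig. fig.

6.04 eV

For a Coulomb orbit the virial theorem gives K = −E_n.
E_n = −E_R·Z²/n², so K = E_R·Z²/n² = 13.6 × 4²/6² = 6.04 eV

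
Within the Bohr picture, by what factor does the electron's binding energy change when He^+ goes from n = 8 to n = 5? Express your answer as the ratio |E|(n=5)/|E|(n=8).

|E| ∝ Z^2 · n^-2; with Z fixed, |E| ∝ n^-2.
|E|(n=5)/|E|(n=8) = (5/8)^-2 = 64/25

64/25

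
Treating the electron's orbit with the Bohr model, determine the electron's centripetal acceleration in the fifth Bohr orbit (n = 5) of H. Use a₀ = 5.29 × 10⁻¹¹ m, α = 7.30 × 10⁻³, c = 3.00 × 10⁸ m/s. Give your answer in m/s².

1.45 × 10²⁰ m/s²

r = n²a₀/Z = 1.32 × 10⁻⁹ m, v = Zαc/n = 4.38 × 10⁵ m/s
a = v²/r = (4.38 × 10⁵)² / 1.32 × 10⁻⁹ = 1.45 × 10²⁰ m/s²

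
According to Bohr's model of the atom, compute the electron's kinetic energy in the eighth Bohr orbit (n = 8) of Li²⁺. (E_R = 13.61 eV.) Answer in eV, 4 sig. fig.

1.914 eV

For a Coulomb orbit the virial theorem gives K = −E_n.
E_n = −E_R·Z²/n², so K = E_R·Z²/n² = 13.61 × 3²/8² = 1.914 eV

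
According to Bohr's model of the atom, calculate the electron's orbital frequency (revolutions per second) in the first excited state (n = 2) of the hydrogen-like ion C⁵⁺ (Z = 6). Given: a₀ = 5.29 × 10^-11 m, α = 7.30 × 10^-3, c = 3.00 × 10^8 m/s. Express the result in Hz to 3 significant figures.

r = n²a₀/Z = 3.53 × 10^-11 m, v = Zαc/n = 6.57 × 10^6 m/s
f = v/(2πr) = 2.96 × 10^16 Hz

2.96 × 10^16 Hz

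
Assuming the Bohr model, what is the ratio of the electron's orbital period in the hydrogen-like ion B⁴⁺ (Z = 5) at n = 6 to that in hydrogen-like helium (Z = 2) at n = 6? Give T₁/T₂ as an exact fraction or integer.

T ∝ Z^-2 · n^3
T₁/T₂ = (5/2)^-2 · (6/6)^3 = 4/25

4/25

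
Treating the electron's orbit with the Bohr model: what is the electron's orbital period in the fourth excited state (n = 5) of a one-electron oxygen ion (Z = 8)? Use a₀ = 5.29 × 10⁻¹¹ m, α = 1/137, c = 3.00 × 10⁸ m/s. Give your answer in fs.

r = n²a₀/Z = 5²·5.29 × 10⁻¹¹/8 = 1.65 × 10⁻¹⁰ m
v = Zαc/n = 8·0.00730·3.00 × 10⁸/5 = 3.50 × 10⁶ m/s
T = 2πr/v = 2.96 × 10⁻¹⁶ s = 0.296 fs

0.296 fs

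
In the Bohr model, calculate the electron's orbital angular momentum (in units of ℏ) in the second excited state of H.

L_n = nℏ, so L/ℏ = n = 3.

3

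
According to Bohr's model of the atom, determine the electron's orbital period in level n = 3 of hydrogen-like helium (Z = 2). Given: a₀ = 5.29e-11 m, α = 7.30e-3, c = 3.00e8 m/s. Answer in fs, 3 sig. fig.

r = n²a₀/Z = 3²·5.29e-11/2 = 2.38e-10 m
v = Zαc/n = 2·0.00730·3.00e8/3 = 1.46e6 m/s
T = 2πr/v = 1.02e-15 s = 1.02 fs

1.02 fs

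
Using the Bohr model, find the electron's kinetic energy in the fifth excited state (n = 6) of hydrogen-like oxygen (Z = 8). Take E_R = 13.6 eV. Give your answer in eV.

24.2 eV

For a Coulomb orbit the virial theorem gives K = −E_n.
E_n = −E_R·Z²/n², so K = E_R·Z²/n² = 13.6 × 8²/6² = 24.2 eV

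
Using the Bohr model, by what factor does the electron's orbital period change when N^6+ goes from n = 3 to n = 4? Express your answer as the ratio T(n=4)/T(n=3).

T ∝ Z^-2 · n^3; with Z fixed, T ∝ n^3.
T(n=4)/T(n=3) = (4/3)^3 = 64/27

64/27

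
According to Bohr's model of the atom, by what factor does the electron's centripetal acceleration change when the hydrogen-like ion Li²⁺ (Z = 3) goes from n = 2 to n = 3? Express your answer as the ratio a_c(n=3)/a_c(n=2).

a_c ∝ Z^3 · n^-4; with Z fixed, a_c ∝ n^-4.
a_c(n=3)/a_c(n=2) = (3/2)^-4 = 16/81

16/81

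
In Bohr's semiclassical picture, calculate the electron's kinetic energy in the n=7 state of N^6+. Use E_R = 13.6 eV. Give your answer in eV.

13.6 eV

For a Coulomb orbit the virial theorem gives K = −E_n.
E_n = −E_R·Z²/n², so K = E_R·Z²/n² = 13.6 × 7²/7² = 13.6 eV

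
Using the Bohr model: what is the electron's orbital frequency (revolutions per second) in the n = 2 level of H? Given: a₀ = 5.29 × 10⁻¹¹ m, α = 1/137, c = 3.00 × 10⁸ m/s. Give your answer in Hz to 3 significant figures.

8.24 × 10¹⁴ Hz

r = n²a₀/Z = 2.12 × 10⁻¹⁰ m, v = Zαc/n = 1.09 × 10⁶ m/s
f = v/(2πr) = 8.24 × 10¹⁴ Hz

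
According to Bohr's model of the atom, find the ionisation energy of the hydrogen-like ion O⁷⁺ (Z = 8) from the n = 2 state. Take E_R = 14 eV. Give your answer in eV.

220 eV

E_n = −E_R·Z²/n² = −14 × 8²/2² eV = -220 eV
Ionisation energy = −E_n = 220 eV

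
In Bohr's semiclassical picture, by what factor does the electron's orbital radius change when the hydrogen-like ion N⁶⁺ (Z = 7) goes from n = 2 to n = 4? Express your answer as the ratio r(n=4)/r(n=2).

r ∝ Z^-1 · n^2; with Z fixed, r ∝ n^2.
r(n=4)/r(n=2) = (4/2)^2 = 4

4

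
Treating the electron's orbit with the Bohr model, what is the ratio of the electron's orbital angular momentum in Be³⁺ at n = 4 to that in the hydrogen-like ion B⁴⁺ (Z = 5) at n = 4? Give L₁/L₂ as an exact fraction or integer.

1

L = nℏ is independent of Z.
L₁/L₂ = n₁/n₂ = 4/4 = 1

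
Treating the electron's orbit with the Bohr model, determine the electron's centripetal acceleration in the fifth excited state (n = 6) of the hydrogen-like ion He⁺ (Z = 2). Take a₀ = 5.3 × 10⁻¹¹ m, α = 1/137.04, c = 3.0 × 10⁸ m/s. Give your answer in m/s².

5.6 × 10²⁰ m/s²

r = n²a₀/Z = 9.5 × 10⁻¹⁰ m, v = Zαc/n = 7.3 × 10⁵ m/s
a = v²/r = (7.3 × 10⁵)² / 9.5 × 10⁻¹⁰ = 5.6 × 10²⁰ m/s²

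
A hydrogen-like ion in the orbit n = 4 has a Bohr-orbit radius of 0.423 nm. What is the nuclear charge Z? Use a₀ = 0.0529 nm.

r_n = n²a₀/Z ⇒ Z = n²a₀/r = 4² × 0.0529 / 0.423 ≈ 2.00
Z = 2

2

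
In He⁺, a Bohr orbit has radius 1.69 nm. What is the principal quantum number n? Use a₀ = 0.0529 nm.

r_n = n²a₀/Z ⇒ n² = rZ/a₀ = 1.69 × 2 / 0.0529 ≈ 63.89
n = 8

8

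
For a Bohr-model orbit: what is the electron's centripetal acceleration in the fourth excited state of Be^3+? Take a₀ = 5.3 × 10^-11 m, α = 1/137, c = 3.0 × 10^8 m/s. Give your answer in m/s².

r = n²a₀/Z = 3.3 × 10^-10 m, v = Zαc/n = 1.8 × 10^6 m/s
a = v²/r = (1.8 × 10^6)² / 3.3 × 10^-10 = 9.3 × 10^21 m/s²

9.3 × 10^21 m/s²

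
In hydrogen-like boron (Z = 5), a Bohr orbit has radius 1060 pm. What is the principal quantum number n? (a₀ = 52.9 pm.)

10

r_n = n²a₀/Z ⇒ n² = rZ/a₀ = 1060 × 5 / 52.9 ≈ 100.19
n = 10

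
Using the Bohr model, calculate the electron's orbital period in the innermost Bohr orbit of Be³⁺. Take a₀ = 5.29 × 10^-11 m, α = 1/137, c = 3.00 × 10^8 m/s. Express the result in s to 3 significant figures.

9.49 × 10^-18 s

r = n²a₀/Z = 1²·5.29 × 10^-11/4 = 1.32 × 10^-11 m
v = Zαc/n = 4·0.00730·3.00 × 10^8/1 = 8.76 × 10^6 m/s
T = 2πr/v = 9.49 × 10^-18 s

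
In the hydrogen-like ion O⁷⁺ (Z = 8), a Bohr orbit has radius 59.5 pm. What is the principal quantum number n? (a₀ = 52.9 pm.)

r_n = n²a₀/Z ⇒ n² = rZ/a₀ = 59.5 × 8 / 52.9 ≈ 9.00
n = 3

3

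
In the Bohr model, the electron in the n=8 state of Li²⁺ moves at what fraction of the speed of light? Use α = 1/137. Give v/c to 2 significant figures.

v_n = Zαc/n, so v/c = Zα/n = 3 × 0.0073 / 8 = 0.0027

0.0027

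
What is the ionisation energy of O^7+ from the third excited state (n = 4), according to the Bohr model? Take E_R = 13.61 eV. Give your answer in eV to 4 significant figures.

E_n = −E_R·Z²/n² = −13.61 × 8²/4² eV = -54.44 eV
Ionisation energy = −E_n = 54.44 eV

54.44 eV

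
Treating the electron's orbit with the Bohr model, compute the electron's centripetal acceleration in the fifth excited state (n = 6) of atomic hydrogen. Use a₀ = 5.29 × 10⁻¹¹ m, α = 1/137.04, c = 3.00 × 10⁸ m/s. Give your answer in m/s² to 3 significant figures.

6.99 × 10¹⁹ m/s²

r = n²a₀/Z = 1.90 × 10⁻⁹ m, v = Zαc/n = 3.65 × 10⁵ m/s
a = v²/r = (3.65 × 10⁵)² / 1.90 × 10⁻⁹ = 6.99 × 10¹⁹ m/s²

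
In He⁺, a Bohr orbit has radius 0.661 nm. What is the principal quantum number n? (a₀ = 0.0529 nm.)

r_n = n²a₀/Z ⇒ n² = rZ/a₀ = 0.661 × 2 / 0.0529 ≈ 24.99
n = 5

5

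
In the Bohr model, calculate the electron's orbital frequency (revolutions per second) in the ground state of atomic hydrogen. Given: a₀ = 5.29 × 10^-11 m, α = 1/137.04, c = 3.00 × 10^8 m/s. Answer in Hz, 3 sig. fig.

6.59 × 10^15 Hz

r = n²a₀/Z = 5.29 × 10^-11 m, v = Zαc/n = 2.19 × 10^6 m/s
f = v/(2πr) = 6.59 × 10^15 Hz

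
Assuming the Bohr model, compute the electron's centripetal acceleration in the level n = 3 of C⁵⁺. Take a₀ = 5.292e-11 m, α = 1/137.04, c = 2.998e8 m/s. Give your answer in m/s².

r = n²a₀/Z = 7.938e-11 m, v = Zαc/n = 4.375e6 m/s
a = v²/r = (4.375e6)² / 7.938e-11 = 2.412e23 m/s²

2.412e23 m/s²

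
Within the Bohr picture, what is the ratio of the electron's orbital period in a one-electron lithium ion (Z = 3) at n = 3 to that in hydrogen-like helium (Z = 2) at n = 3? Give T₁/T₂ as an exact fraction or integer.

T ∝ Z^-2 · n^3
T₁/T₂ = (3/2)^-2 · (3/3)^3 = 4/9

4/9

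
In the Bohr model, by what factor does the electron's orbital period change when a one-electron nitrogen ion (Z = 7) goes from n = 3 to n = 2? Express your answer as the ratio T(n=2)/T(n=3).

T ∝ Z^-2 · n^3; with Z fixed, T ∝ n^3.
T(n=2)/T(n=3) = (2/3)^3 = 8/27

8/27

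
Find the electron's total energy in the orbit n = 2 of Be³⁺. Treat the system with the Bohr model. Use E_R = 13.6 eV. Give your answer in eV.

-54.4 eV

E_n = −E_R·Z²/n² = −13.6 × 4²/2² = -54.4 eV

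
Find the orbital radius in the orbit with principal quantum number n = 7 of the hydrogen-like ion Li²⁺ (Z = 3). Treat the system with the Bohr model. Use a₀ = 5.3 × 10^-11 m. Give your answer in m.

r_n = n²a₀/Z = 7² × 5.3 × 10^-11 / 3
    = 49 × 5.3 × 10^-11 / 3 = 8.7 × 10^-10 m

8.7 × 10^-10 m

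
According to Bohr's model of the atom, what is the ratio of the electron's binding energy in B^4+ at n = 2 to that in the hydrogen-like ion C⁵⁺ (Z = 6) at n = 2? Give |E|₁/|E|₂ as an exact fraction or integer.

25/36

|E| ∝ Z^2 · n^-2
|E|₁/|E|₂ = (5/6)^2 · (2/2)^-2 = 25/36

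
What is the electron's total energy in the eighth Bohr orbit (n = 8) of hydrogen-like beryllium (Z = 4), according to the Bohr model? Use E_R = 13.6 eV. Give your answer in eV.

E_n = −E_R·Z²/n² = −13.6 × 4²/8² = -3.40 eV

-3.40 eV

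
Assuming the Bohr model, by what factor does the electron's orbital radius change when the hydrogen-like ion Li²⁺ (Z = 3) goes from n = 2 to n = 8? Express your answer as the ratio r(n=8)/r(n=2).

r ∝ Z^-1 · n^2; with Z fixed, r ∝ n^2.
r(n=8)/r(n=2) = (8/2)^2 = 16

16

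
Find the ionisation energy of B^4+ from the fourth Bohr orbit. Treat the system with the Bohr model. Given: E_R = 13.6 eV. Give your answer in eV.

E_n = −E_R·Z²/n² = −13.6 × 5²/4² eV = -21.2 eV
Ionisation energy = −E_n = 21.2 eV

21.2 eV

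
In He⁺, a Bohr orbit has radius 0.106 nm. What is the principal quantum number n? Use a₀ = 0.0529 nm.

r_n = n²a₀/Z ⇒ n² = rZ/a₀ = 0.106 × 2 / 0.0529 ≈ 4.01
n = 2

2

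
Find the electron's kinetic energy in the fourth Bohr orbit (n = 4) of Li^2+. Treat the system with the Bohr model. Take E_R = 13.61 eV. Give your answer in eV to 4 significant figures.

For a Coulomb orbit the virial theorem gives K = −E_n.
E_n = −E_R·Z²/n², so K = E_R·Z²/n² = 13.61 × 3²/4² = 7.656 eV

7.656 eV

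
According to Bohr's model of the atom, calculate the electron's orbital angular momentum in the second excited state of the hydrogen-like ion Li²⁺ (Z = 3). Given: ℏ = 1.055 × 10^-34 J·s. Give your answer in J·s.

L_n = nℏ = 3 × 1.055 × 10^-34 = 3.165 × 10^-34 J·s

3.165 × 10^-34 J·s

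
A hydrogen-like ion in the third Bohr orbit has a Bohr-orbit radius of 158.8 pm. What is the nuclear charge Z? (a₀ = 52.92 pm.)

r_n = n²a₀/Z ⇒ Z = n²a₀/r = 3² × 52.92 / 158.8 ≈ 3.00
Z = 3

3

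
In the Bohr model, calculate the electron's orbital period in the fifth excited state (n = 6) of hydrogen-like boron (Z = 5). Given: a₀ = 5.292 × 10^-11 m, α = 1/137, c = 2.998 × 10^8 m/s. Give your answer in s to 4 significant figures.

r = n²a₀/Z = 6²·5.292 × 10^-11/5 = 3.810 × 10^-10 m
v = Zαc/n = 5·0.007299·2.998 × 10^8/6 = 1.824 × 10^6 m/s
T = 2πr/v = 1.313 × 10^-15 s

1.313 × 10^-15 s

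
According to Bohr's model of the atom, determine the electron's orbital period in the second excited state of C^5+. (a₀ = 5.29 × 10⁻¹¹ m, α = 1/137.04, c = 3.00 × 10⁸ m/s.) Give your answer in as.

r = n²a₀/Z = 3²·5.29 × 10⁻¹¹/6 = 7.94 × 10⁻¹¹ m
v = Zαc/n = 6·0.00730·3.00 × 10⁸/3 = 4.38 × 10⁶ m/s
T = 2πr/v = 1.14 × 10⁻¹⁶ s = 114 as

114 as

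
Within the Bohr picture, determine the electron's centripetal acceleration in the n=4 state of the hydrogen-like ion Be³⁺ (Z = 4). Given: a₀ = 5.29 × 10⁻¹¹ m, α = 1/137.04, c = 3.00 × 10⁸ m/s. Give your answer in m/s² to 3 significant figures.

2.26 × 10²² m/s²

r = n²a₀/Z = 2.12 × 10⁻¹⁰ m, v = Zαc/n = 2.19 × 10⁶ m/s
a = v²/r = (2.19 × 10⁶)² / 2.12 × 10⁻¹⁰ = 2.26 × 10²² m/s²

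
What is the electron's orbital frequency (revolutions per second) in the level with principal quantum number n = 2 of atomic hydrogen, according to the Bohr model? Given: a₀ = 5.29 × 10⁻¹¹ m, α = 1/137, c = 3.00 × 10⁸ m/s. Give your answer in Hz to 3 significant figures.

8.24 × 10¹⁴ Hz

r = n²a₀/Z = 2.12 × 10⁻¹⁰ m, v = Zαc/n = 1.09 × 10⁶ m/s
f = v/(2πr) = 8.24 × 10¹⁴ Hz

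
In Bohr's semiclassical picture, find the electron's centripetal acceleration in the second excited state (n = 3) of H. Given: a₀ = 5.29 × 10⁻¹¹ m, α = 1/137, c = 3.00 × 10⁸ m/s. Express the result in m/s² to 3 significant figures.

1.12 × 10²¹ m/s²

r = n²a₀/Z = 4.76 × 10⁻¹⁰ m, v = Zαc/n = 7.30 × 10⁵ m/s
a = v²/r = (7.30 × 10⁵)² / 4.76 × 10⁻¹⁰ = 1.12 × 10²¹ m/s²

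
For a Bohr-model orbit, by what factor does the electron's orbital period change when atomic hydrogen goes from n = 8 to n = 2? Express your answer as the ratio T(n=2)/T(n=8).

1/64

T ∝ Z^-2 · n^3; with Z fixed, T ∝ n^3.
T(n=2)/T(n=8) = (2/8)^3 = 1/64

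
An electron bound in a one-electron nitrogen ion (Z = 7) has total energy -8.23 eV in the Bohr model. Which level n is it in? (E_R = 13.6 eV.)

9

E_n = −E_R Z²/n² ⇒ n² = E_R Z²/(−E_n) = 13.6 × 7² / 8.23 ≈ 80.97
n = 9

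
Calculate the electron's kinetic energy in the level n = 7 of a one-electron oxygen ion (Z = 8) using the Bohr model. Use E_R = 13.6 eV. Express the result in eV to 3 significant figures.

17.8 eV

For a Coulomb orbit the virial theorem gives K = −E_n.
E_n = −E_R·Z²/n², so K = E_R·Z²/n² = 13.6 × 8²/7² = 17.8 eV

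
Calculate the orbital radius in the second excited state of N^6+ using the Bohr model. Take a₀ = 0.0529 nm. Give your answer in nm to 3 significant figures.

r_n = n²a₀/Z = 3² × 0.0529 / 7
    = 9 × 0.0529 / 7 = 0.0680 nm

0.0680 nm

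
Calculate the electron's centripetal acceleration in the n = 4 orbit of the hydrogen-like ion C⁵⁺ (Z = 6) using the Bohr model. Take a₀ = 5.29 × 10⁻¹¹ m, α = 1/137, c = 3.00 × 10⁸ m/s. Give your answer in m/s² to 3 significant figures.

r = n²a₀/Z = 1.41 × 10⁻¹⁰ m, v = Zαc/n = 3.28 × 10⁶ m/s
a = v²/r = (3.28 × 10⁶)² / 1.41 × 10⁻¹⁰ = 7.65 × 10²² m/s²

7.65 × 10²² m/s²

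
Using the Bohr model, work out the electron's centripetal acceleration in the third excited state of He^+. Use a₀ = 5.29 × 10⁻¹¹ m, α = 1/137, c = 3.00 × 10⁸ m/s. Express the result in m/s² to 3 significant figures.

r = n²a₀/Z = 4.23 × 10⁻¹⁰ m, v = Zαc/n = 1.09 × 10⁶ m/s
a = v²/r = (1.09 × 10⁶)² / 4.23 × 10⁻¹⁰ = 2.83 × 10²¹ m/s²

2.83 × 10²¹ m/s²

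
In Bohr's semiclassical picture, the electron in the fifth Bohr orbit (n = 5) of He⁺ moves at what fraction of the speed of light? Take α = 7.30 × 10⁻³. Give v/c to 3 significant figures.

v_n = Zαc/n, so v/c = Zα/n = 2 × 0.00730 / 5 = 0.00292

0.00292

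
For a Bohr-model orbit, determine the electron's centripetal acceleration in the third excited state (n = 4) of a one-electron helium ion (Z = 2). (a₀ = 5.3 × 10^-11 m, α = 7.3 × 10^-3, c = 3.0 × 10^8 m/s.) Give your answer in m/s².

r = n²a₀/Z = 4.2 × 10^-10 m, v = Zαc/n = 1.1 × 10^6 m/s
a = v²/r = (1.1 × 10^6)² / 4.2 × 10^-10 = 2.8 × 10^21 m/s²

2.8 × 10^21 m/s²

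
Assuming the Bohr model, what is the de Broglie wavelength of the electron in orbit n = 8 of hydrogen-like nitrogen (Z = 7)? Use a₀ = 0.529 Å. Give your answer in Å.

The Bohr quantisation condition is nλ = 2πr_n.
r_n = n²a₀/Z = 4.84 Å
λ = 2πr_n/n = 2π·4.84/8 = 3.80 Å

3.80 Å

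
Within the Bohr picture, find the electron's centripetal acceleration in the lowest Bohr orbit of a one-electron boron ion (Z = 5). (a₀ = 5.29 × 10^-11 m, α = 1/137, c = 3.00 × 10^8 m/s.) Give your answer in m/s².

r = n²a₀/Z = 1.06 × 10^-11 m, v = Zαc/n = 1.09 × 10^7 m/s
a = v²/r = (1.09 × 10^7)² / 1.06 × 10^-11 = 1.13 × 10^25 m/s²

1.13 × 10^25 m/s²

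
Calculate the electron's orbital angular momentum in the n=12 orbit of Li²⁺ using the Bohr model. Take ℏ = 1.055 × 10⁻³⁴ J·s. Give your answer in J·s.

L_n = nℏ = 12 × 1.055 × 10⁻³⁴ = 1.266 × 10⁻³³ J·s

1.266 × 10⁻³³ J·s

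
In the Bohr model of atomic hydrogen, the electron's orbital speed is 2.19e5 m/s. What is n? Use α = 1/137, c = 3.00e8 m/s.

v_n = Zαc/n ⇒ n = Zαc/v = 1 × 0.00730 × 3.00e8 / 2.19e5 ≈ 10.00
n = 10

10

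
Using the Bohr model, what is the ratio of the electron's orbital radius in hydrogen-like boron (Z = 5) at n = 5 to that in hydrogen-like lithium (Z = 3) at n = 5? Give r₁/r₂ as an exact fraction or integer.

3/5

r ∝ Z^-1 · n^2
r₁/r₂ = (5/3)^-1 · (5/5)^2 = 3/5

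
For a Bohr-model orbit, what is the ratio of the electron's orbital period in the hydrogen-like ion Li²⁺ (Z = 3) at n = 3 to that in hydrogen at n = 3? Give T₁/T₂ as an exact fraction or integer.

T ∝ Z^-2 · n^3
T₁/T₂ = (3/1)^-2 · (3/3)^3 = 1/9

1/9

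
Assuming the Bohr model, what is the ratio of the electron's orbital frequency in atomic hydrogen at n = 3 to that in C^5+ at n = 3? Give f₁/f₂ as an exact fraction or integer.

f ∝ Z^2 · n^-3
f₁/f₂ = (1/6)^2 · (3/3)^-3 = 1/36

1/36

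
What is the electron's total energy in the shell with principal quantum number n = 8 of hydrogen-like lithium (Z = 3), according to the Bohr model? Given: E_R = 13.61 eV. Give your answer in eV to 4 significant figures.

E_n = −E_R·Z²/n² = −13.61 × 3²/8² = -1.914 eV

-1.914 eV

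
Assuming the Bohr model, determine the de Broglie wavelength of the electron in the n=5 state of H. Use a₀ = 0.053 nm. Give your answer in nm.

The Bohr quantisation condition is nλ = 2πr_n.
r_n = n²a₀/Z = 1.3 nm
λ = 2πr_n/n = 2π·1.3/5 = 1.7 nm

1.7 nm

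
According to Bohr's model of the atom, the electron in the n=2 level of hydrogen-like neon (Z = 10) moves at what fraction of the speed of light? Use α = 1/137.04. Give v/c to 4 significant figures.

0.03649

v_n = Zαc/n, so v/c = Zα/n = 10 × 0.007297 / 2 = 0.03649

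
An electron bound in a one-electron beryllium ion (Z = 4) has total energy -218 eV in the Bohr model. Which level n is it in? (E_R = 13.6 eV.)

1

E_n = −E_R Z²/n² ⇒ n² = E_R Z²/(−E_n) = 13.6 × 4² / 218 ≈ 1.00
n = 1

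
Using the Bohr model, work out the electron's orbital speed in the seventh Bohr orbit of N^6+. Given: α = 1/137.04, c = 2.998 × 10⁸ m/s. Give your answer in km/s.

2188 km/s

v_n = Zαc/n = 7 × 0.007297 × 2.998 × 10⁸ / 7
    = 2188 km/s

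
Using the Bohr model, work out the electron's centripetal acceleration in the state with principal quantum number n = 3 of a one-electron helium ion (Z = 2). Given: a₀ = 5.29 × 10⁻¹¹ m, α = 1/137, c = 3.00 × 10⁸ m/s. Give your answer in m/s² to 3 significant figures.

8.95 × 10²¹ m/s²

r = n²a₀/Z = 2.38 × 10⁻¹⁰ m, v = Zαc/n = 1.46 × 10⁶ m/s
a = v²/r = (1.46 × 10⁶)² / 2.38 × 10⁻¹⁰ = 8.95 × 10²¹ m/s²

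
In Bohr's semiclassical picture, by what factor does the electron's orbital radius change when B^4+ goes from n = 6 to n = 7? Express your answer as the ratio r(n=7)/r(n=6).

49/36

r ∝ Z^-1 · n^2; with Z fixed, r ∝ n^2.
r(n=7)/r(n=6) = (7/6)^2 = 49/36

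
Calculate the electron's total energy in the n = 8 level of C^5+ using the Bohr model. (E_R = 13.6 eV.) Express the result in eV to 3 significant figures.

E_n = −E_R·Z²/n² = −13.6 × 6²/8² = -7.65 eV

-7.65 eV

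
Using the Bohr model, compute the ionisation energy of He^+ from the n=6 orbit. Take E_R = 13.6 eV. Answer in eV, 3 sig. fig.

E_n = −E_R·Z²/n² = −13.6 × 2²/6² eV = -1.51 eV
Ionisation energy = −E_n = 1.51 eV

1.51 eV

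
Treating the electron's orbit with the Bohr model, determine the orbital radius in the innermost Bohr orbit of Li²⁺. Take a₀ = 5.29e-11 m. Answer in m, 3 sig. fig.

1.76e-11 m

r_n = n²a₀/Z = 1² × 5.29e-11 / 3
    = 1 × 5.29e-11 / 3 = 1.76e-11 m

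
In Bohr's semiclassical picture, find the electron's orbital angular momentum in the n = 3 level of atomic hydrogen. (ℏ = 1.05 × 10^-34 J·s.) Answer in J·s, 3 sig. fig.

3.15 × 10^-34 J·s

L_n = nℏ = 3 × 1.05 × 10^-34 = 3.15 × 10^-34 J·s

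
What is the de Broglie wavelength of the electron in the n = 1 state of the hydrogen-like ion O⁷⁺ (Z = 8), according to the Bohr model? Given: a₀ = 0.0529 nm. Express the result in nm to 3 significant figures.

The Bohr quantisation condition is nλ = 2πr_n.
r_n = n²a₀/Z = 0.00661 nm
λ = 2πr_n/n = 2π·0.00661/1 = 0.0415 nm

0.0415 nm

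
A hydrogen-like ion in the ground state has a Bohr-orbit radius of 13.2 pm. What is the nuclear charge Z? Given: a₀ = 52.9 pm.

4

r_n = n²a₀/Z ⇒ Z = n²a₀/r = 1² × 52.9 / 13.2 ≈ 4.01
Z = 4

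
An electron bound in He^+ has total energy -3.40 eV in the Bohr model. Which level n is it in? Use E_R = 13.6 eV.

E_n = −E_R Z²/n² ⇒ n² = E_R Z²/(−E_n) = 13.6 × 2² / 3.40 ≈ 16.00
n = 4

4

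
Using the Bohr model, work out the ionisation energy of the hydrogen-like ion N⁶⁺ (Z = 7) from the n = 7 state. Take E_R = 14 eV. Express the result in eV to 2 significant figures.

14 eV

E_n = −E_R·Z²/n² = −14 × 7²/7² eV = -14 eV
Ionisation energy = −E_n = 14 eV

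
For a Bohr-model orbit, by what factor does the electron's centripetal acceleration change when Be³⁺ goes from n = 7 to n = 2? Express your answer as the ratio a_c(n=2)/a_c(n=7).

2401/16

a_c ∝ Z^3 · n^-4; with Z fixed, a_c ∝ n^-4.
a_c(n=2)/a_c(n=7) = (2/7)^-4 = 2401/16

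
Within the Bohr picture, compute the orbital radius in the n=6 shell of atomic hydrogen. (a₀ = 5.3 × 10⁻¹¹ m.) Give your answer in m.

1.9 × 10⁻⁹ m

r_n = n²a₀/Z = 6² × 5.3 × 10⁻¹¹ / 1
    = 36 × 5.3 × 10⁻¹¹ / 1 = 1.9 × 10⁻⁹ m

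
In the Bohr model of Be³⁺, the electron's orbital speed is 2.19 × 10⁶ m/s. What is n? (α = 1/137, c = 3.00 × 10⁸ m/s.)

4

v_n = Zαc/n ⇒ n = Zαc/v = 4 × 0.00730 × 3.00 × 10⁸ / 2.19 × 10⁶ ≈ 4.00
n = 4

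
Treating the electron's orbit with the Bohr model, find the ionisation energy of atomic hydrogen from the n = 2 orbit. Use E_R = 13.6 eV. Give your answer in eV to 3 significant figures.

3.40 eV

E_n = −E_R·Z²/n² = −13.6 × 1²/2² eV = -3.40 eV
Ionisation energy = −E_n = 3.40 eV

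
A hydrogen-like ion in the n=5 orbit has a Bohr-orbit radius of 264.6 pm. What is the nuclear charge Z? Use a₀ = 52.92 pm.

r_n = n²a₀/Z ⇒ Z = n²a₀/r = 5² × 52.92 / 264.6 ≈ 5.00
Z = 5

5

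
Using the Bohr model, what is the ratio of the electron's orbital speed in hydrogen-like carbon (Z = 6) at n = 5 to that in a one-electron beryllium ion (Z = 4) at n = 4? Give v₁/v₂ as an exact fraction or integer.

v ∝ Z^1 · n^-1
v₁/v₂ = (6/4)^1 · (5/4)^-1 = 6/5

6/5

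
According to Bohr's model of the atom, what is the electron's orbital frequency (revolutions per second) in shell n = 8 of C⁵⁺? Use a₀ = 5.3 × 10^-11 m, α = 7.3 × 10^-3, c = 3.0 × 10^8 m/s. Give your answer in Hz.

4.6 × 10^14 Hz

r = n²a₀/Z = 5.7 × 10^-10 m, v = Zαc/n = 1.6 × 10^6 m/s
f = v/(2πr) = 4.6 × 10^14 Hz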